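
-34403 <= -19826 True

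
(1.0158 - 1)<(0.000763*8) False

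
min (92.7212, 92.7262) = 92.7212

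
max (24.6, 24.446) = 24.6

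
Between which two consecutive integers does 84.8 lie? 84 and 85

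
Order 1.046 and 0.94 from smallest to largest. 0.94, 1.046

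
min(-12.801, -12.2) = -12.801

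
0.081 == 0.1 False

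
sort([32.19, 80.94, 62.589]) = [32.19, 62.589, 80.94]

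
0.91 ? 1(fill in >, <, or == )<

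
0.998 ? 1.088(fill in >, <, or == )<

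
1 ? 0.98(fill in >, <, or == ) >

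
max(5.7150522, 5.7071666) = 5.7150522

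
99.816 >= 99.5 True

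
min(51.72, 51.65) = 51.65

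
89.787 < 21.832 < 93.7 False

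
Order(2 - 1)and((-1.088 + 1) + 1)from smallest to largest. ((-1.088 + 1) + 1),(2 - 1)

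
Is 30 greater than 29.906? Yes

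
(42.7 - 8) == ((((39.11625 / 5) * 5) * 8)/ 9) False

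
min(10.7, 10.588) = 10.588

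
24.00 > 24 False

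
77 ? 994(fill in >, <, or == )<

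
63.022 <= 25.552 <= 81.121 False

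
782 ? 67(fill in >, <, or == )>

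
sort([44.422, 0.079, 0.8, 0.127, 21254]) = [0.079, 0.127, 0.8, 44.422, 21254]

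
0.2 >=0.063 True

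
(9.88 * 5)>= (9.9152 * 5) False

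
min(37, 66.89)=37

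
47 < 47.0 False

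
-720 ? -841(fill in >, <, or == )>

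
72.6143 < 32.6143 False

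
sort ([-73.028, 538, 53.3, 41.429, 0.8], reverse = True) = [538, 53.3, 41.429, 0.8, -73.028]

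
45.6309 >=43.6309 True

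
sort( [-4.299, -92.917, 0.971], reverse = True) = [0.971, -4.299, -92.917]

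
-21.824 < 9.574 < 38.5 True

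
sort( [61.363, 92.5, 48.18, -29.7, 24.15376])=[-29.7, 24.15376, 48.18, 61.363, 92.5]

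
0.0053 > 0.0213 False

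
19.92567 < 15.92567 False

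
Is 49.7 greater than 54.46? No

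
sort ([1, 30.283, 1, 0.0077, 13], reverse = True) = [30.283, 13, 1, 1, 0.0077]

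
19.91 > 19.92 False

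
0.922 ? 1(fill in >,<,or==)<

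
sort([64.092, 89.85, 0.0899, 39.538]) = [0.0899, 39.538, 64.092, 89.85]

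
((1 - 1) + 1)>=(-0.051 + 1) True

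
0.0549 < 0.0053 False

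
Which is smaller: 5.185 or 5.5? 5.185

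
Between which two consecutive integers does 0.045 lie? 0 and 1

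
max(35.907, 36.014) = 36.014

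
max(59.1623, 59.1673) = 59.1673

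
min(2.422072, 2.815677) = 2.422072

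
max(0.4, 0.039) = 0.4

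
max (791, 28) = 791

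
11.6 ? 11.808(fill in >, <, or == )<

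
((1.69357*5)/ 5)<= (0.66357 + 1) False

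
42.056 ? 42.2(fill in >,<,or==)<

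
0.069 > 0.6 False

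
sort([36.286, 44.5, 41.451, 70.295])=[36.286, 41.451, 44.5, 70.295]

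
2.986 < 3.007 True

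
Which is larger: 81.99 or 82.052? 82.052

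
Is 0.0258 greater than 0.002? Yes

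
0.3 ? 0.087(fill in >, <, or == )>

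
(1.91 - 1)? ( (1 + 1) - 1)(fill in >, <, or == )<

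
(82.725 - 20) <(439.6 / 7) True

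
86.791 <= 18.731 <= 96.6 False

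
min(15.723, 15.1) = 15.1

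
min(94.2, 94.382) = 94.2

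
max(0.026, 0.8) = 0.8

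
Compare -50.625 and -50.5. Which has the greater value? -50.5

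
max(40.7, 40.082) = 40.7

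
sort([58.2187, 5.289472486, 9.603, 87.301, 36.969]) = [5.289472486, 9.603, 36.969, 58.2187, 87.301]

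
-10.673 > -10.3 False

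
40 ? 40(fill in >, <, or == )==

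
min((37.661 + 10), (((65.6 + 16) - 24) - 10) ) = 47.6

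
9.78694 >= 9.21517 True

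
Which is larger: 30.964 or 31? 31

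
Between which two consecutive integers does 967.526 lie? 967 and 968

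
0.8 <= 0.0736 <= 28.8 False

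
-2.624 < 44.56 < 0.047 False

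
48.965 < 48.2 False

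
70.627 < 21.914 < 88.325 False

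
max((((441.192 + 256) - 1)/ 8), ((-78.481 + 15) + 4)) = 87.024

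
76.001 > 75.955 True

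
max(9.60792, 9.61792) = 9.61792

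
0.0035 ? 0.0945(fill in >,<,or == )<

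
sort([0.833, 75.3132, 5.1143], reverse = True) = [75.3132, 5.1143, 0.833]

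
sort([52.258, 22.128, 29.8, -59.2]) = [-59.2, 22.128, 29.8, 52.258]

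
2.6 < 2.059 False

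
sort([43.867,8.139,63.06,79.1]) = [8.139,43.867,63.06,79.1]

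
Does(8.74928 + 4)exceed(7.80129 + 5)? No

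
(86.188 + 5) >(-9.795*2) True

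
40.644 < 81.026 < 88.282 True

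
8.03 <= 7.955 False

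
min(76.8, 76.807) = 76.8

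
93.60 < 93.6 False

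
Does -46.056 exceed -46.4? Yes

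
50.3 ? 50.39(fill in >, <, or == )<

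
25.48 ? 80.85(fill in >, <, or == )<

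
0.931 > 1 False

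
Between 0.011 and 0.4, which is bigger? 0.4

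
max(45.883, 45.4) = 45.883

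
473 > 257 True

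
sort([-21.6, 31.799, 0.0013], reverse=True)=[31.799, 0.0013, -21.6]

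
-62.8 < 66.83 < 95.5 True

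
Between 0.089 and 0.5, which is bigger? 0.5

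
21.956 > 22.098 False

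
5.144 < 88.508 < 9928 True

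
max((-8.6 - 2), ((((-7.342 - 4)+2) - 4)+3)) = -10.342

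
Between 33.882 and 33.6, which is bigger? 33.882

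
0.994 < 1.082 True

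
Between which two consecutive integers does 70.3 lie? 70 and 71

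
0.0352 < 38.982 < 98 True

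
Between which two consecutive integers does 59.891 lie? 59 and 60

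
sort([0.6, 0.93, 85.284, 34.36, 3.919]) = [0.6, 0.93, 3.919, 34.36, 85.284]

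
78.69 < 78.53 False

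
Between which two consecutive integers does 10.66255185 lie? 10 and 11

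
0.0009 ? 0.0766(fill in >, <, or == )<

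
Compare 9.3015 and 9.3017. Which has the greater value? 9.3017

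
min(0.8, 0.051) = 0.051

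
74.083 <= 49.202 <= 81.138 False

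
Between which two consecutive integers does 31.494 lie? 31 and 32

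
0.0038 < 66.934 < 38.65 False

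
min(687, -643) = -643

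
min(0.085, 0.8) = 0.085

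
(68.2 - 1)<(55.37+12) True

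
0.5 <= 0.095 False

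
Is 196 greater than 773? No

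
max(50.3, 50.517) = 50.517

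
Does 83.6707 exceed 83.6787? No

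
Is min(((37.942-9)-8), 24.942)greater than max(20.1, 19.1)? Yes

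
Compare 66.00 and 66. They are equal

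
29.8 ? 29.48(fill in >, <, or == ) >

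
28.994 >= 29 False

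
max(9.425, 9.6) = 9.6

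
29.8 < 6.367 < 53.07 False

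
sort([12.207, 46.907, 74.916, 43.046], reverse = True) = [74.916, 46.907, 43.046, 12.207]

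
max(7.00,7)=7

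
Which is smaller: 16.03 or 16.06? 16.03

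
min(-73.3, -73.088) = -73.3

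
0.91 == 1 False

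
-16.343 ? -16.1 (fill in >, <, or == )<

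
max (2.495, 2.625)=2.625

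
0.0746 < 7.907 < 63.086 True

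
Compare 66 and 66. They are equal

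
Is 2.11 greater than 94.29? No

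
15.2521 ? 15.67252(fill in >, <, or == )<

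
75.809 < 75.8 False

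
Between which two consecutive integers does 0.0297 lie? 0 and 1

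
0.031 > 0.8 False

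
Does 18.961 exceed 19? No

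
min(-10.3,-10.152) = -10.3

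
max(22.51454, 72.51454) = 72.51454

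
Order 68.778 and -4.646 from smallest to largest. -4.646, 68.778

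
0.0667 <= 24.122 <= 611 True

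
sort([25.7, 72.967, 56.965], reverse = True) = [72.967, 56.965, 25.7]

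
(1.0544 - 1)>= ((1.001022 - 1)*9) True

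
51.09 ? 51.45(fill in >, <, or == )<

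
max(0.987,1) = 1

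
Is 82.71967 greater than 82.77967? No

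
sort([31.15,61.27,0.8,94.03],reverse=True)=[94.03,61.27,31.15,0.8]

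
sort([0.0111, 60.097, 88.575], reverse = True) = [88.575, 60.097, 0.0111]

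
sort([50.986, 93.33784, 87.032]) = [50.986, 87.032, 93.33784]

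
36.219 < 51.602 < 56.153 True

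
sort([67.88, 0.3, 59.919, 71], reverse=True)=[71, 67.88, 59.919, 0.3]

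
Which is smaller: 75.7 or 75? 75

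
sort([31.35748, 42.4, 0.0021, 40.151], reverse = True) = [42.4, 40.151, 31.35748, 0.0021]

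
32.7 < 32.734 True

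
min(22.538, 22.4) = 22.4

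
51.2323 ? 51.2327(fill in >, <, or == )<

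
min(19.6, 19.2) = 19.2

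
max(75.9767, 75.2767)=75.9767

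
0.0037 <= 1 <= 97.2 True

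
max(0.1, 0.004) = 0.1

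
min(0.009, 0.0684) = 0.009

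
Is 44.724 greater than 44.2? Yes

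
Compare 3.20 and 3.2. They are equal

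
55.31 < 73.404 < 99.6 True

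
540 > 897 False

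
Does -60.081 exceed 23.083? No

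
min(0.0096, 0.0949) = 0.0096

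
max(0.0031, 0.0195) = 0.0195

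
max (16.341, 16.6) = 16.6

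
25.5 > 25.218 True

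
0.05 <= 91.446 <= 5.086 False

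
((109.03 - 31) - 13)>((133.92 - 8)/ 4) True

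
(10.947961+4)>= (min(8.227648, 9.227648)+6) True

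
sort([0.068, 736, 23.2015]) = [0.068, 23.2015, 736]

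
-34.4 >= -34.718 True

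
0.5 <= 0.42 False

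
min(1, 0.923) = 0.923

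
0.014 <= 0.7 True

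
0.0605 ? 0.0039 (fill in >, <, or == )>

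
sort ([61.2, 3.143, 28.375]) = [3.143, 28.375, 61.2]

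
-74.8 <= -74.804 False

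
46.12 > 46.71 False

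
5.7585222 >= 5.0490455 True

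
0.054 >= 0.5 False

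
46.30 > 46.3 False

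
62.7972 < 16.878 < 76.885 False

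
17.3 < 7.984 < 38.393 False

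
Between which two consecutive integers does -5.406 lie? -6 and -5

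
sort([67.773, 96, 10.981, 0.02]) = [0.02, 10.981, 67.773, 96]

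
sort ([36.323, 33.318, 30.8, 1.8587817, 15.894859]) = [1.8587817, 15.894859, 30.8, 33.318, 36.323]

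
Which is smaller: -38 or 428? -38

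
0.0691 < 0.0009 False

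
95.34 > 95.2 True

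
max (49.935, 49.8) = 49.935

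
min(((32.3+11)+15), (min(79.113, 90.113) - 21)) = 58.113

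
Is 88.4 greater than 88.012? Yes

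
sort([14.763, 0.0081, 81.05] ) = [0.0081, 14.763, 81.05]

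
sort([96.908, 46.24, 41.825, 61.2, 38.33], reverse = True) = [96.908, 61.2, 46.24, 41.825, 38.33]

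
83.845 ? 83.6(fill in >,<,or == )>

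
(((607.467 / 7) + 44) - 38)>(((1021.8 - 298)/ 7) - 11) True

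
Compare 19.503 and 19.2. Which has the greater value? 19.503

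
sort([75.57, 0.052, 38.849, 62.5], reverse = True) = [75.57, 62.5, 38.849, 0.052]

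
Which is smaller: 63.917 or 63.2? 63.2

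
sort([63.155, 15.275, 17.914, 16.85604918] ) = [15.275, 16.85604918, 17.914, 63.155]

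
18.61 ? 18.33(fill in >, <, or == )>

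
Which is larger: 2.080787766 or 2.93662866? 2.93662866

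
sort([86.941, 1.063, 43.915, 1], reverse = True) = [86.941, 43.915, 1.063, 1]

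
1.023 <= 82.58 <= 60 False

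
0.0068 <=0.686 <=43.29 True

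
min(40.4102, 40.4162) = 40.4102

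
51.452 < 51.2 False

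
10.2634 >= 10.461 False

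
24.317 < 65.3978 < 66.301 True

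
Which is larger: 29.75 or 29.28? 29.75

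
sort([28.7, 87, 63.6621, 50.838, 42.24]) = [28.7, 42.24, 50.838, 63.6621, 87]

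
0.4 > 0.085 True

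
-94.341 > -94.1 False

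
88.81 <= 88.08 False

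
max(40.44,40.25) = 40.44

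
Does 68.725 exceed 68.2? Yes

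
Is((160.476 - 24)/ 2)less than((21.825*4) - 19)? Yes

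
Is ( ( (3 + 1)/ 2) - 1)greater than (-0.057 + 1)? Yes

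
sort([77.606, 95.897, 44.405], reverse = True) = [95.897, 77.606, 44.405]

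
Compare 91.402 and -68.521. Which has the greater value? 91.402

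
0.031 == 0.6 False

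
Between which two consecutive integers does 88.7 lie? 88 and 89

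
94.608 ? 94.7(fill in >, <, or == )<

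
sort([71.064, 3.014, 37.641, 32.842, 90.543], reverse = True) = [90.543, 71.064, 37.641, 32.842, 3.014]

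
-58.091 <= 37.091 True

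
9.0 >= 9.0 True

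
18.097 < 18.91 True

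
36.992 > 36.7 True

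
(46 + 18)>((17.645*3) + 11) True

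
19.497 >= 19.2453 True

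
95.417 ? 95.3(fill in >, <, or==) >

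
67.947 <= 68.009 True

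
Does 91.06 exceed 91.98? No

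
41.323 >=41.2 True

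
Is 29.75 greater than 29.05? Yes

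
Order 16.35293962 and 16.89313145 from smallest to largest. 16.35293962, 16.89313145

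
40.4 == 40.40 True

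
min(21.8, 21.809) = 21.8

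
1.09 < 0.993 False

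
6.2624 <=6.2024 False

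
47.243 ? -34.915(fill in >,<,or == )>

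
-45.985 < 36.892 True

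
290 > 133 True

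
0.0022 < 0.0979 True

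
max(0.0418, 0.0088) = 0.0418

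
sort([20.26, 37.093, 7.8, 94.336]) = [7.8, 20.26, 37.093, 94.336]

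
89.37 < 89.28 False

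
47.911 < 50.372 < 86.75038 True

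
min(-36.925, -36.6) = -36.925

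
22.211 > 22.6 False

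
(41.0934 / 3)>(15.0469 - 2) True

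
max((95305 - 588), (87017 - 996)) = 94717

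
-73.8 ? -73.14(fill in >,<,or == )<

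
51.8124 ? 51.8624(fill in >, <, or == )<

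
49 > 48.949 True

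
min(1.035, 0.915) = 0.915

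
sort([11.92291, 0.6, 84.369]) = [0.6, 11.92291, 84.369]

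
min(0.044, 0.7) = 0.044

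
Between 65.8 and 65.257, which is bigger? 65.8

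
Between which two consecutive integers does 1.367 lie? 1 and 2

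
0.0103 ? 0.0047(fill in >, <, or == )>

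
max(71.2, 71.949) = 71.949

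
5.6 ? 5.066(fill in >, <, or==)>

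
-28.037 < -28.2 False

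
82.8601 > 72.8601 True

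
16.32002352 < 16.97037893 True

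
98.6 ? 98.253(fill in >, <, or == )>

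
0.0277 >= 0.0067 True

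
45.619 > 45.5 True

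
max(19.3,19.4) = 19.4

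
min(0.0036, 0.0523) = 0.0036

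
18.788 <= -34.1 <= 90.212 False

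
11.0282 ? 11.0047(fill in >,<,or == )>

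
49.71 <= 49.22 False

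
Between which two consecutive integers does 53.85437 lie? 53 and 54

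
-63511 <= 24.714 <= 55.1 True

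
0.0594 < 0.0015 False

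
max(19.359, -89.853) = 19.359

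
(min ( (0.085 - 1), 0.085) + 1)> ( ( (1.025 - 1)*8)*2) False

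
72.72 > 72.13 True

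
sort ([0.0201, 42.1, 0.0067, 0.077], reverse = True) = [42.1, 0.077, 0.0201, 0.0067]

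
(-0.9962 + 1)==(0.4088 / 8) False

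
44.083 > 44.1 False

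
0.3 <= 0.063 False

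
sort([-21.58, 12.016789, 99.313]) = [-21.58, 12.016789, 99.313]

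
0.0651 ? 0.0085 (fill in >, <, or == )>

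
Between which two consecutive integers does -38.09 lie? -39 and -38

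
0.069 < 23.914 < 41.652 True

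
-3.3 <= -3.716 False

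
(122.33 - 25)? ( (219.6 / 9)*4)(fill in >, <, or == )<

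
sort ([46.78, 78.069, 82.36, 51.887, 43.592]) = [43.592, 46.78, 51.887, 78.069, 82.36]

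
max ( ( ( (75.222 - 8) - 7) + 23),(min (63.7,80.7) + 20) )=83.7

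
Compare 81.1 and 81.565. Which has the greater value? 81.565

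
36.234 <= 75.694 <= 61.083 False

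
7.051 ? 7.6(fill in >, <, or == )<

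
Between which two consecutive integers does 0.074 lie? 0 and 1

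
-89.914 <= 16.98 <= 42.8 True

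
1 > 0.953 True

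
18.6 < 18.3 False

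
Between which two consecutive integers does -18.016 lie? -19 and -18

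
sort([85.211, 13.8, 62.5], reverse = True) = [85.211, 62.5, 13.8]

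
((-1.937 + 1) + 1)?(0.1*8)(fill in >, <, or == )<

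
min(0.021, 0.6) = 0.021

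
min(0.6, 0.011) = 0.011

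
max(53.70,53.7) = 53.7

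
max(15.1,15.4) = 15.4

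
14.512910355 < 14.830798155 True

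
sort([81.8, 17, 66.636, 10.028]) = [10.028, 17, 66.636, 81.8]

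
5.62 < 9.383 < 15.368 True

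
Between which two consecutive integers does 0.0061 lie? 0 and 1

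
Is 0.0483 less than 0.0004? No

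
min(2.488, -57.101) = -57.101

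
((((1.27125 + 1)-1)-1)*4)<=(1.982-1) False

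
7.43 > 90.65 False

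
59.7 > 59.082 True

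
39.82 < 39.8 False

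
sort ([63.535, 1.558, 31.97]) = [1.558, 31.97, 63.535]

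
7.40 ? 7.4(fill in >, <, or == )==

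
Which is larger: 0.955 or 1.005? 1.005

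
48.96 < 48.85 False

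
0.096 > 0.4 False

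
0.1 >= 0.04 True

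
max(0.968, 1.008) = 1.008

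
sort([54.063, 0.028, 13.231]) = [0.028, 13.231, 54.063]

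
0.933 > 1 False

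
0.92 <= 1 True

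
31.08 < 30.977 False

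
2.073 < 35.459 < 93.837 True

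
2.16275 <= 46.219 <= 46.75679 True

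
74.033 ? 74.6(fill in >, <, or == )<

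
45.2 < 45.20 False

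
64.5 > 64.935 False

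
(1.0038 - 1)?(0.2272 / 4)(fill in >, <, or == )<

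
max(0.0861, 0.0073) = 0.0861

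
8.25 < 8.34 True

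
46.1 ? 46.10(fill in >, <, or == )==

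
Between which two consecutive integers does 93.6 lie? 93 and 94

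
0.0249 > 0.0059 True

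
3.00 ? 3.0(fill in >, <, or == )==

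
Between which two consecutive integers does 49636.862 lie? 49636 and 49637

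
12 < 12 False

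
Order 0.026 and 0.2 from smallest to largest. 0.026, 0.2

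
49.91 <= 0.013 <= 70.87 False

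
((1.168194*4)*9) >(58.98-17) True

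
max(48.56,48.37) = 48.56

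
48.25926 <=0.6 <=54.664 False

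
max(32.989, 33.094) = 33.094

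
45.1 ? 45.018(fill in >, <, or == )>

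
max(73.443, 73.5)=73.5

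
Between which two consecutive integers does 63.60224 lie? 63 and 64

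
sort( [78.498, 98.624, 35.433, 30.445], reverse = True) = [98.624, 78.498, 35.433, 30.445]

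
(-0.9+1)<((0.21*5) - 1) False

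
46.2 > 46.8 False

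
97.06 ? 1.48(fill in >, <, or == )>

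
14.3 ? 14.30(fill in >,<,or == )==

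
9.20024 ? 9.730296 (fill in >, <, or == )<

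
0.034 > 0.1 False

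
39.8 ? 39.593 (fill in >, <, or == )>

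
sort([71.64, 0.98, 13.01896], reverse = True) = [71.64, 13.01896, 0.98]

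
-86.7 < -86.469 True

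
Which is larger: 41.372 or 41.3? 41.372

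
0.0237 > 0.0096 True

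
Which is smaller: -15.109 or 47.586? -15.109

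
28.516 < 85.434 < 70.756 False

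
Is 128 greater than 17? Yes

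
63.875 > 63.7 True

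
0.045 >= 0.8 False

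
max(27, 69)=69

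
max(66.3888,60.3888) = 66.3888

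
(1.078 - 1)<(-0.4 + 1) True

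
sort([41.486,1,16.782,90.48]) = [1,16.782,41.486,90.48]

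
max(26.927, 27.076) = 27.076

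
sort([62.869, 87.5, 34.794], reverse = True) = [87.5, 62.869, 34.794]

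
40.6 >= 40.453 True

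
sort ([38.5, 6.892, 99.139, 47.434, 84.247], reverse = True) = [99.139, 84.247, 47.434, 38.5, 6.892]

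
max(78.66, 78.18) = 78.66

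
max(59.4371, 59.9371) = 59.9371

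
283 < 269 False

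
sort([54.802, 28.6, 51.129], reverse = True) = [54.802, 51.129, 28.6]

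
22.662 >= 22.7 False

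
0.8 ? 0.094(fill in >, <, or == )>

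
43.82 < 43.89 True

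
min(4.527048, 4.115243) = 4.115243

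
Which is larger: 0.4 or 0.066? 0.4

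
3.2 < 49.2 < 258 True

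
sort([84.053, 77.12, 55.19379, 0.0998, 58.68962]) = [0.0998, 55.19379, 58.68962, 77.12, 84.053]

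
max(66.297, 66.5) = 66.5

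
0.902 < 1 True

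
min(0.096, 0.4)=0.096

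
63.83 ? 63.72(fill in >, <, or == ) >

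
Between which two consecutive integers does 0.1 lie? 0 and 1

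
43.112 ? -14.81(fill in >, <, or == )>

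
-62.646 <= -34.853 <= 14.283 True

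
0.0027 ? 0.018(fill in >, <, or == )<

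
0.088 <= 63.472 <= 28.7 False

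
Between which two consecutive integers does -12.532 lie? -13 and -12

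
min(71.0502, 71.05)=71.05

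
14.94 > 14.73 True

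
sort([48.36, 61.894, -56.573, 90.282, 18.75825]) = [-56.573, 18.75825, 48.36, 61.894, 90.282]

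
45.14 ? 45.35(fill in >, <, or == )<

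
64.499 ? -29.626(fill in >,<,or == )>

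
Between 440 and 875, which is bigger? 875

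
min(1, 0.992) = 0.992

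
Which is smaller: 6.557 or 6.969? 6.557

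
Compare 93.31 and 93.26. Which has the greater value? 93.31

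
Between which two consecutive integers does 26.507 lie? 26 and 27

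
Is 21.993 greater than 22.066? No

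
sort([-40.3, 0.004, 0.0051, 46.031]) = [-40.3, 0.004, 0.0051, 46.031]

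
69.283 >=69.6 False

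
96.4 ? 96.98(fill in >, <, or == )<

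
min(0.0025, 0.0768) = 0.0025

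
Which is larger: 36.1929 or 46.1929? 46.1929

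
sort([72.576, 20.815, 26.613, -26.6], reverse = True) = [72.576, 26.613, 20.815, -26.6]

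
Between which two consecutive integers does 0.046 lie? 0 and 1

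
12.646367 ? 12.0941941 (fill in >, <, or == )>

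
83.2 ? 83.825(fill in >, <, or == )<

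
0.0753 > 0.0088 True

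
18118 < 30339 True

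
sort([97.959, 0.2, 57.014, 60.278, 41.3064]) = [0.2, 41.3064, 57.014, 60.278, 97.959]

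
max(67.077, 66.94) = 67.077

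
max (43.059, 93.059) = 93.059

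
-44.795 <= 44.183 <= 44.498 True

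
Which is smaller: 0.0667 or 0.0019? 0.0019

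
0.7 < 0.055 False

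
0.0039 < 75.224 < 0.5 False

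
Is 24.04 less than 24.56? Yes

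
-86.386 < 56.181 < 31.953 False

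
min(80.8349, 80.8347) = 80.8347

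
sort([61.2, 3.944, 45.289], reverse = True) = [61.2, 45.289, 3.944]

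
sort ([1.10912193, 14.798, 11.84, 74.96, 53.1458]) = [1.10912193, 11.84, 14.798, 53.1458, 74.96]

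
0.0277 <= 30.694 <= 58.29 True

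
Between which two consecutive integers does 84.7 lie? 84 and 85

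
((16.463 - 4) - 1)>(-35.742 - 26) True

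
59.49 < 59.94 True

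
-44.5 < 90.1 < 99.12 True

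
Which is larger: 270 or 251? 270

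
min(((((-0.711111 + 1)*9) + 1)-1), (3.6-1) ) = 2.6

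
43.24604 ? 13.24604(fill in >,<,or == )>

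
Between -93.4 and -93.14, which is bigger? -93.14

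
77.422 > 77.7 False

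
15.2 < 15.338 True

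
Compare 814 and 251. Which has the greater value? 814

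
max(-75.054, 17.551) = 17.551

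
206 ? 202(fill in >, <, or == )>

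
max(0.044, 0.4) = 0.4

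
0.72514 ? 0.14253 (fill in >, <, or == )>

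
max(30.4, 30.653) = 30.653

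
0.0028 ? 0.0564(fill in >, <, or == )<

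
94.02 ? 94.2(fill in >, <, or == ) <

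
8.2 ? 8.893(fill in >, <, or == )<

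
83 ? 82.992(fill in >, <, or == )>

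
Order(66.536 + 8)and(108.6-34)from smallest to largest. (66.536 + 8), (108.6-34)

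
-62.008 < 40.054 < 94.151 True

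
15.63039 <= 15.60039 False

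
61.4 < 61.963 True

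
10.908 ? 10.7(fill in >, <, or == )>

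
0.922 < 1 True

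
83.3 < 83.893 True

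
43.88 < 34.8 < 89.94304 False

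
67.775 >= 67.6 True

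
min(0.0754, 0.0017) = 0.0017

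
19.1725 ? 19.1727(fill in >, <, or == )<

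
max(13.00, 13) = 13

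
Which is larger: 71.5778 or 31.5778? 71.5778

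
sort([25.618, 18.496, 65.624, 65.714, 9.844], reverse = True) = [65.714, 65.624, 25.618, 18.496, 9.844]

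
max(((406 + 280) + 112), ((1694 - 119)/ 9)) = 798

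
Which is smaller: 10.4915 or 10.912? 10.4915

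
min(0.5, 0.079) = 0.079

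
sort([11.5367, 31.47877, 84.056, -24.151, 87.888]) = [-24.151, 11.5367, 31.47877, 84.056, 87.888]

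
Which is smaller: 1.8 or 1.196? 1.196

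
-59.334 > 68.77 False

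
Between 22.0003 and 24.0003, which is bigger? 24.0003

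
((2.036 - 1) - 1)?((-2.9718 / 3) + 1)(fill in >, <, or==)>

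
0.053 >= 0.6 False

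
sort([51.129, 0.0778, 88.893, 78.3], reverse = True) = [88.893, 78.3, 51.129, 0.0778]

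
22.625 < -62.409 False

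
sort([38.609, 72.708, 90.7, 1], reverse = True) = [90.7, 72.708, 38.609, 1]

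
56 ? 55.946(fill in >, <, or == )>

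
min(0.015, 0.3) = 0.015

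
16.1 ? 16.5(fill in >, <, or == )<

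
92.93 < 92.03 False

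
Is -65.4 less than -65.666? No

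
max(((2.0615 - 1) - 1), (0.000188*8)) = 0.0615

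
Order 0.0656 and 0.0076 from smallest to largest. 0.0076, 0.0656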